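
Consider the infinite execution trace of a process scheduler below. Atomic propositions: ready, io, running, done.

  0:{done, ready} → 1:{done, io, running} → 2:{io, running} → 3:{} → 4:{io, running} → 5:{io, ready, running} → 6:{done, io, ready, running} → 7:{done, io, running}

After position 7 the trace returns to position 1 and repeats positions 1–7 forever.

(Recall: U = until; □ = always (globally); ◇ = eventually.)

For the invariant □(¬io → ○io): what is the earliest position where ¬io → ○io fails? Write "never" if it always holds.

¬io → ○io holds at every position 0..7, and those are all the positions the trace ever visits, so the invariant □(¬io → ○io) is never violated.

never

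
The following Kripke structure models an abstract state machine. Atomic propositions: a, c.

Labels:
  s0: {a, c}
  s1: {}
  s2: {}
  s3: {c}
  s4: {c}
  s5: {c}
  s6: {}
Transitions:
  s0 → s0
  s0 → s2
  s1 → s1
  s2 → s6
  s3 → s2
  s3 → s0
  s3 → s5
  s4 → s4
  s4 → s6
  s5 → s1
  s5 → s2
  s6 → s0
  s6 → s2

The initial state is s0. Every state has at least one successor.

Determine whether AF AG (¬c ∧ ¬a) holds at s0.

Violated

States satisfying AG (¬c ∧ ¬a): {s1}.
States satisfying AF AG (¬c ∧ ¬a): {s1}.
There is a path from s0 along which AG (¬c ∧ ¬a) never holds.
s0 ∉ Sat(AF AG (¬c ∧ ¬a)).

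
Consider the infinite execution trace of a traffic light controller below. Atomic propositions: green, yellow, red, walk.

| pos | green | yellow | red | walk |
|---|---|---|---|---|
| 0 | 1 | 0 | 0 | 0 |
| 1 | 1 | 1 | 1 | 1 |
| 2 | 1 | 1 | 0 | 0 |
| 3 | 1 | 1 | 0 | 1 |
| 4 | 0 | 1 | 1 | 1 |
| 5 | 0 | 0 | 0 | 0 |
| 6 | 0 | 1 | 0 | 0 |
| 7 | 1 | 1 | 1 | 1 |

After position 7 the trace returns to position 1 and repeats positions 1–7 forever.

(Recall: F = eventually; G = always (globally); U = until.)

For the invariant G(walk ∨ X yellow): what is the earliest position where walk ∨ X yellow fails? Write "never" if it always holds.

never

walk ∨ X yellow holds at every position 0..7, and those are all the positions the trace ever visits, so the invariant G(walk ∨ X yellow) is never violated.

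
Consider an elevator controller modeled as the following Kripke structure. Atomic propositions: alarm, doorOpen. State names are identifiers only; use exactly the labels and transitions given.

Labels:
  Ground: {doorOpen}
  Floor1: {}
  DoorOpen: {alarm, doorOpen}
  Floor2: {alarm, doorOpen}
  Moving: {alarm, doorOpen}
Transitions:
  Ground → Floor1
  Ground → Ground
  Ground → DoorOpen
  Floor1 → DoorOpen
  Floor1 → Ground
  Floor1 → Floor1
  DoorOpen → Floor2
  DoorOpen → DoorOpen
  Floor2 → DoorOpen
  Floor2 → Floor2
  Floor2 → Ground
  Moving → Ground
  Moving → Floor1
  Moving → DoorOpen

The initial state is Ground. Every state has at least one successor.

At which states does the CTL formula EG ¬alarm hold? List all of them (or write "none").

States satisfying ¬alarm: {Ground, Floor1}.
States satisfying EG ¬alarm: {Ground, Floor1}.

{Ground, Floor1}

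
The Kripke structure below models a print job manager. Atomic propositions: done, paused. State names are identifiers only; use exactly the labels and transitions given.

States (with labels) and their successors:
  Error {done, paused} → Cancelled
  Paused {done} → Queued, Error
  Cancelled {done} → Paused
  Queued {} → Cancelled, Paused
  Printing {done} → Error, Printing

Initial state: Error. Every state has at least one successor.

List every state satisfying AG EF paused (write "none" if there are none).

States satisfying EF paused: {Error, Paused, Cancelled, Queued, Printing}.
States satisfying AG EF paused: {Error, Paused, Cancelled, Queued, Printing}.

{Error, Paused, Cancelled, Queued, Printing}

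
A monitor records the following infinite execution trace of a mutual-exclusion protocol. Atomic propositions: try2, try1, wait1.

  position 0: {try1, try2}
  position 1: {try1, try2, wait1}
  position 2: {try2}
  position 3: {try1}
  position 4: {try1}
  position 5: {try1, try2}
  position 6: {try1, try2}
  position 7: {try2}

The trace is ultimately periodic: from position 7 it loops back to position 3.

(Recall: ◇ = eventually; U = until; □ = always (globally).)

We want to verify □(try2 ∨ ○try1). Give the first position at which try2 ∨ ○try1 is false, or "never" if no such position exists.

try2 ∨ ○try1 holds at every position 0..7, and those are all the positions the trace ever visits, so the invariant □(try2 ∨ ○try1) is never violated.

never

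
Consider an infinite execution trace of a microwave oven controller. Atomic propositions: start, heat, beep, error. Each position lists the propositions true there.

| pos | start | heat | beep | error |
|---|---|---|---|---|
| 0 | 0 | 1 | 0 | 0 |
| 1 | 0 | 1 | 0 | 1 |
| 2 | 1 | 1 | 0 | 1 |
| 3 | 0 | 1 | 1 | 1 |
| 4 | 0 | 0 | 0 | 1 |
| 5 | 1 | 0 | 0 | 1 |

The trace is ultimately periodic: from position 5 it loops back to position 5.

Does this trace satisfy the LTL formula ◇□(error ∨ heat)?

□(error ∨ heat) holds at position 0, which is reachable from 0, so ◇□(error ∨ heat) holds.

Satisfied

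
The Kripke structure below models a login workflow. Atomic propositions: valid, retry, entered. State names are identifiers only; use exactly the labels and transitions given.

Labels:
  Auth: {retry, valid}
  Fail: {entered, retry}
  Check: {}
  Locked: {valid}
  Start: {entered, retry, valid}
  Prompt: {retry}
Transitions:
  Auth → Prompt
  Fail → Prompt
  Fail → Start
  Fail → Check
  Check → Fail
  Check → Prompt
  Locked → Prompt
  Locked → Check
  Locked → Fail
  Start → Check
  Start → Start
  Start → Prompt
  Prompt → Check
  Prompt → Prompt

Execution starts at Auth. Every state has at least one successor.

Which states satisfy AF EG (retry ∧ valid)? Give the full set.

States satisfying EG (retry ∧ valid): {Start}.
States satisfying AF EG (retry ∧ valid): {Start}.

{Start}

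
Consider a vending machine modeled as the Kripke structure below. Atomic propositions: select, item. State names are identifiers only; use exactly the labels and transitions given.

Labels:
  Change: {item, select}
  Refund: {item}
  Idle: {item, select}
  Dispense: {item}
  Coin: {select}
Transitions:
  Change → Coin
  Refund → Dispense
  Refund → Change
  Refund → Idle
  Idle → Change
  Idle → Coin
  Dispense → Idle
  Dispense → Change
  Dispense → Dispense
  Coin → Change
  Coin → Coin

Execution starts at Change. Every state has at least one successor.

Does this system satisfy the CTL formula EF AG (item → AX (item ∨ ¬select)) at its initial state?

Does not hold

States satisfying AG (item → AX (item ∨ ¬select)): ∅.
States satisfying EF AG (item → AX (item ∨ ¬select)): ∅.
No suitable path/successor from Change witnesses the formula.
Change ∉ Sat(EF AG (item → AX (item ∨ ¬select))).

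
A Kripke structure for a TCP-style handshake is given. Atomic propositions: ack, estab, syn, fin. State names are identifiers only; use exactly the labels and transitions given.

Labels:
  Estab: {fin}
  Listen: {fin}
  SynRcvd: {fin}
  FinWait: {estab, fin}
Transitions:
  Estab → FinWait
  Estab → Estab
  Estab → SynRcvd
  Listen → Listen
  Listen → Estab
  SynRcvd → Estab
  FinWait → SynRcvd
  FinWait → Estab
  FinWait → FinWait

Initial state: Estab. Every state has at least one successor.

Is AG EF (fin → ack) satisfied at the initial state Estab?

No

States satisfying EF (fin → ack): ∅.
States satisfying AG EF (fin → ack): ∅.
Estab is reachable from Estab and violates EF (fin → ack), so AG fails at Estab.
Estab ∉ Sat(AG EF (fin → ack)).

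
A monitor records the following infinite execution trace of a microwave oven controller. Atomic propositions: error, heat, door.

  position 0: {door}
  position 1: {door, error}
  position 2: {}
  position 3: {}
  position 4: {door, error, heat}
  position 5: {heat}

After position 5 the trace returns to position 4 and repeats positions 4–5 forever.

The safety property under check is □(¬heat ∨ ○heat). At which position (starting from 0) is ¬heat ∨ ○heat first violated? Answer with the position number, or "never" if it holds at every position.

never

¬heat ∨ ○heat holds at every position 0..5, and those are all the positions the trace ever visits, so the invariant □(¬heat ∨ ○heat) is never violated.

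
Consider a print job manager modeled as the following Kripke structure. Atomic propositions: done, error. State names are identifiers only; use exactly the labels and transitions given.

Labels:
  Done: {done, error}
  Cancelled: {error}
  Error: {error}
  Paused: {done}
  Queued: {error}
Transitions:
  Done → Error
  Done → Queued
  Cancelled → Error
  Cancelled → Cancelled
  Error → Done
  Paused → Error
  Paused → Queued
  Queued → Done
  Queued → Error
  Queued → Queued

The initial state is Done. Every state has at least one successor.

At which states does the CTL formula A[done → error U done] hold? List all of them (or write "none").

States satisfying done → error: {Done, Cancelled, Error, Queued}.
States satisfying done: {Done, Paused}.
States satisfying A[done → error U done]: {Done, Error, Paused}.

{Done, Error, Paused}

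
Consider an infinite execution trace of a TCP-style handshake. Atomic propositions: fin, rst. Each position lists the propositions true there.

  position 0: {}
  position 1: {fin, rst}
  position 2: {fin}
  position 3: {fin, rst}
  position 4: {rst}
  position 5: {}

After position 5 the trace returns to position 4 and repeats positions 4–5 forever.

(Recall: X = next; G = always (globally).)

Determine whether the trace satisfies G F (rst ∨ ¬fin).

Yes

F (rst ∨ ¬fin) holds at every position 0..5, and those are all positions ever visited, so G F (rst ∨ ¬fin) holds.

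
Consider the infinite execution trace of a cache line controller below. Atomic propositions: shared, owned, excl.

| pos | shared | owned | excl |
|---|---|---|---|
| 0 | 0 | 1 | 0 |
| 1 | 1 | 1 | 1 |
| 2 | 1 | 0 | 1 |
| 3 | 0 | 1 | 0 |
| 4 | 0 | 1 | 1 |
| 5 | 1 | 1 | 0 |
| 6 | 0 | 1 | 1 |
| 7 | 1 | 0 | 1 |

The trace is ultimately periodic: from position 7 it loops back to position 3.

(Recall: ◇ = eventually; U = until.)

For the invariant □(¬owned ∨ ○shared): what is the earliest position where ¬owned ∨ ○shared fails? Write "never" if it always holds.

Check ¬owned ∨ ○shared at each position in order: 0 ✓, 1 ✓, 2 ✓.
At position 3 the labels are {owned} and the next position 4 has {excl, owned}, so ¬owned ∨ ○shared is false there. This is the first violation.

3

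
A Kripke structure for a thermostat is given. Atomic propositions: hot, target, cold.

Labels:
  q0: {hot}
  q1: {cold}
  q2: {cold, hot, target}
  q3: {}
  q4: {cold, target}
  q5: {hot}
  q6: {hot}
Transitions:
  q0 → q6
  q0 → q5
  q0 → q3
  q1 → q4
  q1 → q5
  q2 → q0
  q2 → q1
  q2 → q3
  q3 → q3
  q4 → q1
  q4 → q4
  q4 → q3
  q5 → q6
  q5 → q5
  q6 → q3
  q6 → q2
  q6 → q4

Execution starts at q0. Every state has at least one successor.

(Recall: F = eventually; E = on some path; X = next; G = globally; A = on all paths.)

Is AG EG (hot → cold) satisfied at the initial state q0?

Violated

States satisfying EG (hot → cold): {q1, q2, q3, q4}.
States satisfying AG EG (hot → cold): {q3}.
q0 is reachable from q0 and violates EG (hot → cold), so AG fails at q0.
q0 ∉ Sat(AG EG (hot → cold)).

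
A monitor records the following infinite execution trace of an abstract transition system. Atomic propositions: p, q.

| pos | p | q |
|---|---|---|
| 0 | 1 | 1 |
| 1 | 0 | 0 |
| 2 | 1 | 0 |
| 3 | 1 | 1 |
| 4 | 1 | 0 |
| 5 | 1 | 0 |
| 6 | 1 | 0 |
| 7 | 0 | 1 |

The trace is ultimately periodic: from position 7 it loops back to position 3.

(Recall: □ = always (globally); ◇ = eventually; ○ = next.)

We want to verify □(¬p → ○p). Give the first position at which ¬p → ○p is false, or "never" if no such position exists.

¬p → ○p holds at every position 0..7, and those are all the positions the trace ever visits, so the invariant □(¬p → ○p) is never violated.

never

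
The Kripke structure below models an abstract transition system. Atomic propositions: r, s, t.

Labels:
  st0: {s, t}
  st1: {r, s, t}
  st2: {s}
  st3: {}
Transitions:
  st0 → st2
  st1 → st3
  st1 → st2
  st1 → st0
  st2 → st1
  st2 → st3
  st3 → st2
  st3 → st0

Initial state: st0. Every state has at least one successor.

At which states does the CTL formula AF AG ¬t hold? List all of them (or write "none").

States satisfying AG ¬t: ∅.
States satisfying AF AG ¬t: ∅.

none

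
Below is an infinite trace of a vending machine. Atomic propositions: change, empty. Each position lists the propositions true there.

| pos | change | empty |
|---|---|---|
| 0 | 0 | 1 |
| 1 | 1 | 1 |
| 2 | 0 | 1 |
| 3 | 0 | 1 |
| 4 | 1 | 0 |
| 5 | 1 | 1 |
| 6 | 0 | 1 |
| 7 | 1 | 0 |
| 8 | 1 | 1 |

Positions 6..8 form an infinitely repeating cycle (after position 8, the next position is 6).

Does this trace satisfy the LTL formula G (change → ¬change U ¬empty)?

Violated

change → ¬change U ¬empty must hold at every position from 0 onward. It fails at position 1, so G (change → ¬change U ¬empty) is false.
Positions where change holds: 1, 4, 5, 7, 8.
Check ¬change U ¬empty at each: 1→fails, 4→ok, 5→fails, 7→ok, 8→fails.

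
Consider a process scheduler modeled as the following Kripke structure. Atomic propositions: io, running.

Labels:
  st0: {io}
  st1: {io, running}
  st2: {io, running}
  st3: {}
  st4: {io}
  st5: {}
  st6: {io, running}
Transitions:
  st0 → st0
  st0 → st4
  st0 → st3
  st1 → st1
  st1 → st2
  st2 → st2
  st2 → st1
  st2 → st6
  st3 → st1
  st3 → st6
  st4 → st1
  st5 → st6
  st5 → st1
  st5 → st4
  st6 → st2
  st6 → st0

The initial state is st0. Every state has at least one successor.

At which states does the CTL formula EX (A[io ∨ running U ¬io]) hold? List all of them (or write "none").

States satisfying A[io ∨ running U ¬io]: {st3, st5}.
States satisfying EX (A[io ∨ running U ¬io]): {st0}.

{st0}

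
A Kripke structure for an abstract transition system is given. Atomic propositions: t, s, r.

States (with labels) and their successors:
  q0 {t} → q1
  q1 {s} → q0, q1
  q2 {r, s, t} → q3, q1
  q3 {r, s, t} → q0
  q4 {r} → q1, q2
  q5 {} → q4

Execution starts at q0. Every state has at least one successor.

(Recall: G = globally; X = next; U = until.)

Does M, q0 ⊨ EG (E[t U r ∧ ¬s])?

States satisfying E[t U r ∧ ¬s]: {q4}.
States satisfying EG (E[t U r ∧ ¬s]): ∅.
No suitable path/successor from q0 witnesses the formula.
q0 ∉ Sat(EG (E[t U r ∧ ¬s])).

Does not hold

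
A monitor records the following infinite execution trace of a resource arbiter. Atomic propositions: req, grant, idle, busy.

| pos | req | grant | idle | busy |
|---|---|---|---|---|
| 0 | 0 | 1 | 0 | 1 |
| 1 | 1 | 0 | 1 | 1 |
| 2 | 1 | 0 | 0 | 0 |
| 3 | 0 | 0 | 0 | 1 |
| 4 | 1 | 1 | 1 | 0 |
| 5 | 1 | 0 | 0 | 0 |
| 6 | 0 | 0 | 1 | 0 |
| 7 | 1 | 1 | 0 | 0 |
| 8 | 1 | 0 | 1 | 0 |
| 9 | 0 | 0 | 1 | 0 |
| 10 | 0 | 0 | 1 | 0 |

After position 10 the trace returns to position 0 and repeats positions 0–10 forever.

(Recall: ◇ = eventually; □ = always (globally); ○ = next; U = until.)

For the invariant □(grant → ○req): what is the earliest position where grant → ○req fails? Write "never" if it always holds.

never

grant → ○req holds at every position 0..10, and those are all the positions the trace ever visits, so the invariant □(grant → ○req) is never violated.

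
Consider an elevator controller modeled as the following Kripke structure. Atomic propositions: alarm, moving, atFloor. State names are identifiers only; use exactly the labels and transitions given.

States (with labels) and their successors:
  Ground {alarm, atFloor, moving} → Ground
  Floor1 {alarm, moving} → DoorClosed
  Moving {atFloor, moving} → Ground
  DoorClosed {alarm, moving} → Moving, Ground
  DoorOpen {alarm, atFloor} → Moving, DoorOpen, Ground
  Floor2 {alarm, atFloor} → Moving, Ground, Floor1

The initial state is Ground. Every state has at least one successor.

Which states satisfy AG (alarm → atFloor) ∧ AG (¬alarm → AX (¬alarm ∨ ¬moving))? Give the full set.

{Ground}

States satisfying alarm → atFloor: {Ground, Moving, DoorOpen, Floor2}.
States satisfying AG (alarm → atFloor): {Ground, Moving, DoorOpen}.
States satisfying ¬alarm → AX (¬alarm ∨ ¬moving): {Ground, Floor1, DoorClosed, DoorOpen, Floor2}.
States satisfying AG (¬alarm → AX (¬alarm ∨ ¬moving)): {Ground}.
States satisfying AG (alarm → atFloor) ∧ AG (¬alarm → AX (¬alarm ∨ ¬moving)): {Ground}.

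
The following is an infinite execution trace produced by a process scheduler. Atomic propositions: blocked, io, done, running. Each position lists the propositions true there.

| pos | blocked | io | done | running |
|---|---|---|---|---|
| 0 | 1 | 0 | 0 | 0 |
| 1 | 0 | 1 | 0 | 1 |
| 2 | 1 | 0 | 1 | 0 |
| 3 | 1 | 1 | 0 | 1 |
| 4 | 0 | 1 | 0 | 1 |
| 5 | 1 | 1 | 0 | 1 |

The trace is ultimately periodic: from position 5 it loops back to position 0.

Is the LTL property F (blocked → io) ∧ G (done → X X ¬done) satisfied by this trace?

Holds

blocked → io holds at position 1, which is reachable from 0, so F (blocked → io) holds.
done → X X ¬done holds at every position 0..5, and those are all positions ever visited, so G (done → X X ¬done) holds.
Positions where done holds: 2.
Check X X ¬done at each: 2→ok.
At position 0: F (blocked → io) is true; G (done → X X ¬done) is true; so F (blocked → io) ∧ G (done → X X ¬done) is true.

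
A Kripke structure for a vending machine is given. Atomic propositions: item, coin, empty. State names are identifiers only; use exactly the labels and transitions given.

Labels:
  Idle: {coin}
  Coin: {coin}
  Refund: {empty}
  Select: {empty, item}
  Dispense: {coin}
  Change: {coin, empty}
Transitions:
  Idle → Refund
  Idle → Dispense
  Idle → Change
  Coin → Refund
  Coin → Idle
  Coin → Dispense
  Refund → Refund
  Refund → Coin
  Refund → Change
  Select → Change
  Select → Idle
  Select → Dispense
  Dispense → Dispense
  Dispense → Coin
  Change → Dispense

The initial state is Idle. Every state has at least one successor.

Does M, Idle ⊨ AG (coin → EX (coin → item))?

States satisfying coin → EX (coin → item): {Idle, Coin, Refund, Select}.
States satisfying AG (coin → EX (coin → item)): ∅.
Change is reachable from Idle and violates coin → EX (coin → item), so AG fails at Idle.
Idle ∉ Sat(AG (coin → EX (coin → item))).

Does not hold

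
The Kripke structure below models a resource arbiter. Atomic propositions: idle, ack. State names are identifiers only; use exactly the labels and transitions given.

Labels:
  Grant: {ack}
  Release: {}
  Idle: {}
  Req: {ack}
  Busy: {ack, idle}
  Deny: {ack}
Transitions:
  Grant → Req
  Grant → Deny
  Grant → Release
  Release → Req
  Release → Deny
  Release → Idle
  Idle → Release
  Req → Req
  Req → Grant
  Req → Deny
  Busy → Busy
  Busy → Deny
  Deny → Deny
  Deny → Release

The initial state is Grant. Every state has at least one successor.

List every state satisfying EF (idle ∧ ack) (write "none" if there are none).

States satisfying idle ∧ ack: {Busy}.
States satisfying EF (idle ∧ ack): {Busy}.

{Busy}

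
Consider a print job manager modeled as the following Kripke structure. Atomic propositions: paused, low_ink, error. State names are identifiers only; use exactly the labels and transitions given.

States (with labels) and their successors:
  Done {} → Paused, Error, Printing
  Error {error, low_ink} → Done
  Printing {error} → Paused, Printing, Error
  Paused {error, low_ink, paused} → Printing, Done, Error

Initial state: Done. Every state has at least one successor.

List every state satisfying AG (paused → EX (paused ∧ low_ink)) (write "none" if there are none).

States satisfying paused → EX (paused ∧ low_ink): {Done, Error, Printing}.
States satisfying AG (paused → EX (paused ∧ low_ink)): ∅.

none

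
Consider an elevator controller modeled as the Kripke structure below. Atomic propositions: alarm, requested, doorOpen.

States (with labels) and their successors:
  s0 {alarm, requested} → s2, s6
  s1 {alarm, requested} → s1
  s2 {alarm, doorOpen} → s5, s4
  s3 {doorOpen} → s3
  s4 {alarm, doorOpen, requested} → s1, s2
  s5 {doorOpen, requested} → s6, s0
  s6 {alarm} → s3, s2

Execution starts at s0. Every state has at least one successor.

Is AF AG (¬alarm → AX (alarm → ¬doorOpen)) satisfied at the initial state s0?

Satisfied

States satisfying AG (¬alarm → AX (alarm → ¬doorOpen)): {s0, s1, s2, s3, s4, s5, s6}.
States satisfying AF AG (¬alarm → AX (alarm → ¬doorOpen)): {s0, s1, s2, s3, s4, s5, s6}.
s0 ∈ Sat(AF AG (¬alarm → AX (alarm → ¬doorOpen))).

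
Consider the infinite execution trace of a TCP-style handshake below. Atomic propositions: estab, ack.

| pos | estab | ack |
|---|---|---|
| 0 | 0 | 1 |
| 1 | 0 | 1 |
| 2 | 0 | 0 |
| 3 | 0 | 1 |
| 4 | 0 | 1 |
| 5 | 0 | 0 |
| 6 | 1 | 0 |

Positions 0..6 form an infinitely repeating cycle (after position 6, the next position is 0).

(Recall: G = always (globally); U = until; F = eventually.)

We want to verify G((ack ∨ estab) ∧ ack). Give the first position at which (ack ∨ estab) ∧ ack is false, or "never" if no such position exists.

Check (ack ∨ estab) ∧ ack at each position in order: 0 ✓, 1 ✓.
At position 2 the labels are {}, so (ack ∨ estab) ∧ ack is false there. This is the first violation.

2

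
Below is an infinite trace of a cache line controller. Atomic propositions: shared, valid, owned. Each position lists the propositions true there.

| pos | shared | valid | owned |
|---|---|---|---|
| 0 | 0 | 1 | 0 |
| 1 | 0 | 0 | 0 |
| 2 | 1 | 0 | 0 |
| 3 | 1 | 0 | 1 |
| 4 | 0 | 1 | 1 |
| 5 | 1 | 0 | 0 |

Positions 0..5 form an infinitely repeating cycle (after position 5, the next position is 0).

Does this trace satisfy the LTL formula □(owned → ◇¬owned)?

owned → ◇¬owned holds at every position 0..5, and those are all positions ever visited, so □(owned → ◇¬owned) holds.
Positions where owned holds: 3, 4.
Check ◇¬owned at each: 3→ok, 4→ok.

Satisfied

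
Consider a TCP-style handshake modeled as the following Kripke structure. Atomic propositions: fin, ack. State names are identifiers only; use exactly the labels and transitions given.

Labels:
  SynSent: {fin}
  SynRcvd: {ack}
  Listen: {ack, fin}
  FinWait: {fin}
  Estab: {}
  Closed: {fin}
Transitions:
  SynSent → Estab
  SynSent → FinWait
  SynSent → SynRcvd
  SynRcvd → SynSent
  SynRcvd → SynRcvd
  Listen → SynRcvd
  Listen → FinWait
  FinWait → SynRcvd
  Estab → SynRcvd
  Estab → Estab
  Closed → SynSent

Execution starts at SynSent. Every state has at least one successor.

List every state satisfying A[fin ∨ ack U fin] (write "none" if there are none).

States satisfying fin ∨ ack: {SynSent, SynRcvd, Listen, FinWait, Closed}.
States satisfying fin: {SynSent, Listen, FinWait, Closed}.
States satisfying A[fin ∨ ack U fin]: {SynSent, Listen, FinWait, Closed}.

{SynSent, Listen, FinWait, Closed}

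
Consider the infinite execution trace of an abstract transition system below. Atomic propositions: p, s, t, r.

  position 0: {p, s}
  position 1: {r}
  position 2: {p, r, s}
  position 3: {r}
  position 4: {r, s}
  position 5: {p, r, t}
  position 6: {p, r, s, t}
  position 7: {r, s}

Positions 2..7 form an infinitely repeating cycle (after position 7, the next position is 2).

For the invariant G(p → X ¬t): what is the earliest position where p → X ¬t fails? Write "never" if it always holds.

5

Check p → X ¬t at each position in order: 0 ✓, 1 ✓, 2 ✓, 3 ✓, 4 ✓.
At position 5 the labels are {p, r, t} and the next position 6 has {p, r, s, t}, so p → X ¬t is false there. This is the first violation.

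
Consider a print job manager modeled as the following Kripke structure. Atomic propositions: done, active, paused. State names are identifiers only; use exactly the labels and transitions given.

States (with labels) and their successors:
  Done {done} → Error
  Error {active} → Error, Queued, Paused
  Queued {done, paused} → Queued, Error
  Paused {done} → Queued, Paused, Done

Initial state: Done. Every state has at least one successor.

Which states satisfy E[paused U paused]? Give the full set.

States satisfying paused: {Queued}.
States satisfying E[paused U paused]: {Queued}.

{Queued}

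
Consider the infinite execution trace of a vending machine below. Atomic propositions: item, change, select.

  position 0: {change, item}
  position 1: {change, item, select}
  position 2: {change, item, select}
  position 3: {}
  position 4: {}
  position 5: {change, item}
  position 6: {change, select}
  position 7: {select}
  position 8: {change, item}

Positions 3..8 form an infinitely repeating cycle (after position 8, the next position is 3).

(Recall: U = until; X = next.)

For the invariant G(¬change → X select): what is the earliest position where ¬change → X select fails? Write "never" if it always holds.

3

Check ¬change → X select at each position in order: 0 ✓, 1 ✓, 2 ✓.
At position 3 the labels are {} and the next position 4 has {}, so ¬change → X select is false there. This is the first violation.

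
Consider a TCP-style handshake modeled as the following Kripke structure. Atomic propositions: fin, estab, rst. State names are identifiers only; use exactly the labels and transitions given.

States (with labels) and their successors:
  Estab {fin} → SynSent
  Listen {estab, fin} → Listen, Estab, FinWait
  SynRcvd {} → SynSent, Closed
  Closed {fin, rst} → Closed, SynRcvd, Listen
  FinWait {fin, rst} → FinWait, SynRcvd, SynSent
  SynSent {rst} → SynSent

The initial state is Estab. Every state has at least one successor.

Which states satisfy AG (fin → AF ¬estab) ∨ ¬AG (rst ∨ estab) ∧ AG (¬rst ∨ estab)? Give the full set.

States satisfying fin → AF ¬estab: {Estab, SynRcvd, Closed, FinWait, SynSent}.
States satisfying AG (fin → AF ¬estab): {Estab, SynSent}.
States satisfying rst ∨ estab: {Listen, Closed, FinWait, SynSent}.
States satisfying AG (rst ∨ estab): {SynSent}.
States satisfying ¬AG (rst ∨ estab): {Estab, Listen, SynRcvd, Closed, FinWait}.
States satisfying ¬rst ∨ estab: {Estab, Listen, SynRcvd}.
States satisfying AG (¬rst ∨ estab): ∅.
States satisfying ¬AG (rst ∨ estab) ∧ AG (¬rst ∨ estab): ∅.
States satisfying AG (fin → AF ¬estab) ∨ ¬AG (rst ∨ estab) ∧ AG (¬rst ∨ estab): {Estab, SynSent}.

{Estab, SynSent}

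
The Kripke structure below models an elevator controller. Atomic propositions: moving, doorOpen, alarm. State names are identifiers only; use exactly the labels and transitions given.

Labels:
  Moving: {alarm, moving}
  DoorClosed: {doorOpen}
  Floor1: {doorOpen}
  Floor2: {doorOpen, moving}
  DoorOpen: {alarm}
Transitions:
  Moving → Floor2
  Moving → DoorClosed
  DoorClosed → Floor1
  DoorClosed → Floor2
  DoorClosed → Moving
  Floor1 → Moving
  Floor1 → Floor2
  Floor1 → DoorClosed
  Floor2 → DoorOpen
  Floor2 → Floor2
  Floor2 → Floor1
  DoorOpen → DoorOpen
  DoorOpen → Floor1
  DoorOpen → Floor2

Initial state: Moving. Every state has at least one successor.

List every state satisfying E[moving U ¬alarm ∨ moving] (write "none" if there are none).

States satisfying moving: {Moving, Floor2}.
States satisfying ¬alarm ∨ moving: {Moving, DoorClosed, Floor1, Floor2}.
States satisfying E[moving U ¬alarm ∨ moving]: {Moving, DoorClosed, Floor1, Floor2}.

{Moving, DoorClosed, Floor1, Floor2}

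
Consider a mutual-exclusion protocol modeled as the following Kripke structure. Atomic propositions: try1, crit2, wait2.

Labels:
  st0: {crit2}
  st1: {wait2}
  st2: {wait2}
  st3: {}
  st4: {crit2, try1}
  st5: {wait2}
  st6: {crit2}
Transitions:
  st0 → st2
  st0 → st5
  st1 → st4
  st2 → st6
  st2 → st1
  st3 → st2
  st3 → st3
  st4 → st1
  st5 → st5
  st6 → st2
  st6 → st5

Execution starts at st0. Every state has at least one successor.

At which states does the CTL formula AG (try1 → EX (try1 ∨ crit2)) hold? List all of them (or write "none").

States satisfying try1 → EX (try1 ∨ crit2): {st0, st1, st2, st3, st5, st6}.
States satisfying AG (try1 → EX (try1 ∨ crit2)): {st5}.

{st5}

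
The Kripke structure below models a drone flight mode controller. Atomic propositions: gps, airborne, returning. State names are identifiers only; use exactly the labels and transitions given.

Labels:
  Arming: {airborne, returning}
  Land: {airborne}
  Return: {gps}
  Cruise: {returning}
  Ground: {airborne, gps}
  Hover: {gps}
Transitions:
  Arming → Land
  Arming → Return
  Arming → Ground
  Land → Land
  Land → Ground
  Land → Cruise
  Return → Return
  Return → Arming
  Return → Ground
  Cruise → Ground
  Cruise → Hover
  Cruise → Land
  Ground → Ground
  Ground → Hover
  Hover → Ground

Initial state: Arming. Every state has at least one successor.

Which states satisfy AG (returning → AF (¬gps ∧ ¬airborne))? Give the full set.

States satisfying returning → AF (¬gps ∧ ¬airborne): {Land, Return, Cruise, Ground, Hover}.
States satisfying AG (returning → AF (¬gps ∧ ¬airborne)): {Land, Cruise, Ground, Hover}.

{Land, Cruise, Ground, Hover}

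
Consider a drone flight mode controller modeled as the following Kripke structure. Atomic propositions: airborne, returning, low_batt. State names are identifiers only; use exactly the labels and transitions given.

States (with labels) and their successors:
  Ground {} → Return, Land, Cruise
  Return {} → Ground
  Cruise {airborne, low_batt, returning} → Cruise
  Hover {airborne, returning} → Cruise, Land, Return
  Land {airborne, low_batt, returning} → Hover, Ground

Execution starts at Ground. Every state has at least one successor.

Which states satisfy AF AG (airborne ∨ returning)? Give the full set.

{Cruise}

States satisfying AG (airborne ∨ returning): {Cruise}.
States satisfying AF AG (airborne ∨ returning): {Cruise}.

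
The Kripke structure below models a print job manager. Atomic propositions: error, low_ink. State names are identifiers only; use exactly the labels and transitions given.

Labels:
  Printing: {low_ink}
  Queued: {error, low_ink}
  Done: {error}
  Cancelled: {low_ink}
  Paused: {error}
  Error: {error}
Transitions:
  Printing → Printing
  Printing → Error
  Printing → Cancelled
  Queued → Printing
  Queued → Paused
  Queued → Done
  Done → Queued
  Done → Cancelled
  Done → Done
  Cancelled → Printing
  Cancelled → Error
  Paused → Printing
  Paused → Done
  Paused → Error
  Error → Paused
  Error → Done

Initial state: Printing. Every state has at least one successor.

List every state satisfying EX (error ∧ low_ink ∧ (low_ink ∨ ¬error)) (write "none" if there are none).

{Done}

States satisfying error ∧ low_ink ∧ (low_ink ∨ ¬error): {Queued}.
States satisfying EX (error ∧ low_ink ∧ (low_ink ∨ ¬error)): {Done}.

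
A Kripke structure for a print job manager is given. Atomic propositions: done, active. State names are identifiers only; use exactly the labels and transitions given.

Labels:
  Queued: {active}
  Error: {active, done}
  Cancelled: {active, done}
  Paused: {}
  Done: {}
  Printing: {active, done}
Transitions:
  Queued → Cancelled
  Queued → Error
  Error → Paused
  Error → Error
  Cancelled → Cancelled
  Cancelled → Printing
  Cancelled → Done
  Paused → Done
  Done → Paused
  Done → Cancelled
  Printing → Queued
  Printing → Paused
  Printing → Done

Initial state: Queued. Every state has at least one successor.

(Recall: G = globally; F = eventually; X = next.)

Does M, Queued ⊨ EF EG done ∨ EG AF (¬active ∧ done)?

Holds

States satisfying EG done: {Error, Cancelled}.
States satisfying EF EG done: {Queued, Error, Cancelled, Paused, Done, Printing}.
States satisfying AF (¬active ∧ done): ∅.
States satisfying EG AF (¬active ∧ done): ∅.
States satisfying EF EG done ∨ EG AF (¬active ∧ done): {Queued, Error, Cancelled, Paused, Done, Printing}.
Queued ∈ Sat(EF EG done ∨ EG AF (¬active ∧ done)).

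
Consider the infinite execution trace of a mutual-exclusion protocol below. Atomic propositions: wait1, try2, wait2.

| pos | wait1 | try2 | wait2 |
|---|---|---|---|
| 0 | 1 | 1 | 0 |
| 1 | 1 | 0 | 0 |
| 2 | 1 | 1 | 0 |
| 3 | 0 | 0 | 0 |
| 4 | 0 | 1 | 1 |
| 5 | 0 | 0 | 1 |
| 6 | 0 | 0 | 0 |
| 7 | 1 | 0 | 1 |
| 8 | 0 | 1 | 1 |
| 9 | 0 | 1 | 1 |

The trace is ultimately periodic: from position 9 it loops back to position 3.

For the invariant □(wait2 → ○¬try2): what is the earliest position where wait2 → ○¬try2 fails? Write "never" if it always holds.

7

Check wait2 → ○¬try2 at each position in order: 0 ✓, 1 ✓, 2 ✓, 3 ✓, 4 ✓, 5 ✓, 6 ✓.
At position 7 the labels are {wait1, wait2} and the next position 8 has {try2, wait2}, so wait2 → ○¬try2 is false there. This is the first violation.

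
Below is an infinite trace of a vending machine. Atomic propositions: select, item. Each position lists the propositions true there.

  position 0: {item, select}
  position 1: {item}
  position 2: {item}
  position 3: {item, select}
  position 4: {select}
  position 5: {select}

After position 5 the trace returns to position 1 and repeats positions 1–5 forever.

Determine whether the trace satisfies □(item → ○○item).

Violated

item → ○○item must hold at every position from 0 onward. It fails at position 2, so □(item → ○○item) is false.
Positions where item holds: 0, 1, 2, 3.
Check ○○item at each: 0→ok, 1→ok, 2→fails, 3→fails.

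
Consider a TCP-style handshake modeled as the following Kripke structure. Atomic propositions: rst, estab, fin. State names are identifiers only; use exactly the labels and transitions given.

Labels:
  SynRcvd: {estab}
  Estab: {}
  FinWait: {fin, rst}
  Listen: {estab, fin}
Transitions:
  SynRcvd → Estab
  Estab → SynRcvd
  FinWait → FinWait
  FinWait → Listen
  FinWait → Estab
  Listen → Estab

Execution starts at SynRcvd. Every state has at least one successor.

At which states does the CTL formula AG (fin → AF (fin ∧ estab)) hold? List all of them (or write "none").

States satisfying fin → AF (fin ∧ estab): {SynRcvd, Estab, Listen}.
States satisfying AG (fin → AF (fin ∧ estab)): {SynRcvd, Estab, Listen}.

{SynRcvd, Estab, Listen}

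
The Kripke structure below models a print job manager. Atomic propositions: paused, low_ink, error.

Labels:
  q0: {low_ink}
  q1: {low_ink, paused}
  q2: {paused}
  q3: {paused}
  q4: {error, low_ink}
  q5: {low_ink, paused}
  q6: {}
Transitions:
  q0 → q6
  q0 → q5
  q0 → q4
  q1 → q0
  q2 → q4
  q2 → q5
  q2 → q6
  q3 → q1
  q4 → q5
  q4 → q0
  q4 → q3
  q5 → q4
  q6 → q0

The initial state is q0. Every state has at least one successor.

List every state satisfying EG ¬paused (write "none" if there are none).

{q0, q4, q6}

States satisfying ¬paused: {q0, q4, q6}.
States satisfying EG ¬paused: {q0, q4, q6}.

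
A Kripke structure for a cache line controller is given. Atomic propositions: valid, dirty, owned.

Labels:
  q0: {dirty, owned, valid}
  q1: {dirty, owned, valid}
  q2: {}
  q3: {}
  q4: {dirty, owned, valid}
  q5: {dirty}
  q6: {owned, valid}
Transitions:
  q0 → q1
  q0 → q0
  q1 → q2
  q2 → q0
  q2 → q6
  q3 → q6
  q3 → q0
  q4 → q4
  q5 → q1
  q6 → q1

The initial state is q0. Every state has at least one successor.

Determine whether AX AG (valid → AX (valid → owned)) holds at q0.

States satisfying AG (valid → AX (valid → owned)): {q0, q1, q2, q3, q4, q5, q6}.
States satisfying AX AG (valid → AX (valid → owned)): {q0, q1, q2, q3, q4, q5, q6}.
q0 ∈ Sat(AX AG (valid → AX (valid → owned))).

Satisfied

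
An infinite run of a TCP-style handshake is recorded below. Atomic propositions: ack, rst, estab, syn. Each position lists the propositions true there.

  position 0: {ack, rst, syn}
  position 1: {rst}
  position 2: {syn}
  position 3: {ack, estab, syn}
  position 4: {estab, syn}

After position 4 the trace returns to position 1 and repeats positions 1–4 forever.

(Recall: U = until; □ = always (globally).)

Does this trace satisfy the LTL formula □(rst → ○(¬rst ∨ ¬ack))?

Yes

rst → ○(¬rst ∨ ¬ack) holds at every position 0..4, and those are all positions ever visited, so □(rst → ○(¬rst ∨ ¬ack)) holds.
Positions where rst holds: 0, 1.
Check ○(¬rst ∨ ¬ack) at each: 0→ok, 1→ok.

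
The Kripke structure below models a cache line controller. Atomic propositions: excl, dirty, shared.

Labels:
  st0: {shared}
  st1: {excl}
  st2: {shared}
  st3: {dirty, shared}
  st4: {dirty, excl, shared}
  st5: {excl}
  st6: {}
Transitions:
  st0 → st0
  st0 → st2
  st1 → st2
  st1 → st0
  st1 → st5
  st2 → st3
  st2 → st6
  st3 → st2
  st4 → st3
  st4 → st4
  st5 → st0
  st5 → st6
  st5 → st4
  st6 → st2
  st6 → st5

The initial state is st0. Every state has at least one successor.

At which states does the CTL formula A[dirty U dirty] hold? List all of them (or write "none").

{st3, st4}

States satisfying dirty: {st3, st4}.
States satisfying A[dirty U dirty]: {st3, st4}.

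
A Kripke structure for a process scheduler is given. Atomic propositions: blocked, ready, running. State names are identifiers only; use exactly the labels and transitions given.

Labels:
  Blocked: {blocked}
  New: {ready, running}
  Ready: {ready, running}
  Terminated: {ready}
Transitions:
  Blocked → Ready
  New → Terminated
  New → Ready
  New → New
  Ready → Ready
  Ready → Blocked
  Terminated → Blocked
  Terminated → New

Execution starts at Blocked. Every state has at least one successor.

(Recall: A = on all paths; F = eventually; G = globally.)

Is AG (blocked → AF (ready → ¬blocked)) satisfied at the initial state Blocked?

Yes

States satisfying blocked → AF (ready → ¬blocked): {Blocked, New, Ready, Terminated}.
States satisfying AG (blocked → AF (ready → ¬blocked)): {Blocked, New, Ready, Terminated}.
Every state reachable from Blocked satisfies blocked → AF (ready → ¬blocked).
Blocked ∈ Sat(AG (blocked → AF (ready → ¬blocked))).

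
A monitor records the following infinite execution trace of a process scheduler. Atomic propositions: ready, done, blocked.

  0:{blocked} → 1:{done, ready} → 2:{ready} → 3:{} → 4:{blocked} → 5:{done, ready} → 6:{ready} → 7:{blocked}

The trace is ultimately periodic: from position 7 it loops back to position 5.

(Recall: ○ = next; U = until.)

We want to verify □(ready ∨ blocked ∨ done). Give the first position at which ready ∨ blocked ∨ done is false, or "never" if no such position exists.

3

Check ready ∨ blocked ∨ done at each position in order: 0 ✓, 1 ✓, 2 ✓.
At position 3 the labels are {}, so ready ∨ blocked ∨ done is false there. This is the first violation.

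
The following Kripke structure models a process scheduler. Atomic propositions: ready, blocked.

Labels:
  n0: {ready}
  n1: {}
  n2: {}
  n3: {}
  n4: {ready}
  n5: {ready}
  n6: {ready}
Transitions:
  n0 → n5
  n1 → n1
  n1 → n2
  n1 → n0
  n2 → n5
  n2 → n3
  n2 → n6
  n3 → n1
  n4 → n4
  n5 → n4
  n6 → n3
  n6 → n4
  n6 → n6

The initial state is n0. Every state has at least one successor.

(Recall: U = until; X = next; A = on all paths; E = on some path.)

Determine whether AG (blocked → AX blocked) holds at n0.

Yes

States satisfying blocked → AX blocked: {n0, n1, n2, n3, n4, n5, n6}.
States satisfying AG (blocked → AX blocked): {n0, n1, n2, n3, n4, n5, n6}.
Every state reachable from n0 satisfies blocked → AX blocked.
n0 ∈ Sat(AG (blocked → AX blocked)).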